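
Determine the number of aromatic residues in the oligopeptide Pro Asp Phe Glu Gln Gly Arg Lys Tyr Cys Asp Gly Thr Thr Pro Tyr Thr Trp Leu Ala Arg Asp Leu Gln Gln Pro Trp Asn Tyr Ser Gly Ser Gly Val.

F, W, and Y each carry an aromatic ring on the side chain.
Matching residues: Phe3, Tyr9, Tyr16, Trp18, Trp27, Tyr29.

6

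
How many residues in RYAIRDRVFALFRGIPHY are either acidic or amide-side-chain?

Acidic: D, E. Amide-side-chain: N, Q.
Acidic residues here: D6 (1).
Amide-side-chain residues here: none (0).
The two groups share no amino acid, so total = 1 + 0 = 1.

1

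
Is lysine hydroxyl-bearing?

The –OH-bearing residues are Ser, Thr (aliphatic alcohols), and Tyr (phenol).
Lysine is not in this group.

No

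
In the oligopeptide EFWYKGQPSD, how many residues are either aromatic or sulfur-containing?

3

Aromatic: F, W, Y. Sulfur-containing: C, M.
Aromatic residues here: F2, W3, Y4 (3).
Sulfur-containing residues here: none (0).
The two groups share no amino acid, so total = 3 + 0 = 3.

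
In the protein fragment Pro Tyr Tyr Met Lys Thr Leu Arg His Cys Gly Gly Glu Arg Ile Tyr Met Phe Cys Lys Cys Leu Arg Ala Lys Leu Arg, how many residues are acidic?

1

Only D (aspartate) and E (glutamate) carry a side-chain carboxylic acid.
Matching residues: Glu13.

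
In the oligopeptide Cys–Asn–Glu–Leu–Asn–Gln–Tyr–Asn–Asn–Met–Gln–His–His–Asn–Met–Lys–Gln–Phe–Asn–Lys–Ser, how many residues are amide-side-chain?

9

Only N (asparagine) and Q (glutamine) carry a side-chain carboxamide.
Matching residues: Asn2, Asn5, Gln6, Asn8, Asn9, Gln11, Asn14, Gln17, Asn19.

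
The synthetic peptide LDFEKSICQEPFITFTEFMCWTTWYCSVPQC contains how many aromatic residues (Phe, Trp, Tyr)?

Matching residues: F3, F12, F15, F18, W21, W24, Y25.

7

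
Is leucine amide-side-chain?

No

Only N (asparagine) and Q (glutamine) carry a side-chain carboxamide.
Leucine is not in this group.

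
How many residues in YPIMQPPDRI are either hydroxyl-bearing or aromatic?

Hydroxyl-bearing: S, T, Y. Aromatic: F, W, Y.
Hydroxyl-bearing residues here: Y1 (1).
Aromatic residues here: Y1 (1).
Y is in both groups, so the 1 Y residue must not be double-counted.
Total = 1 + 1 − 1 = 1.

1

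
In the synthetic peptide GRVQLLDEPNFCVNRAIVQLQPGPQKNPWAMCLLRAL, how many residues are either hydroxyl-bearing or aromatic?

Hydroxyl-bearing: S, T, Y. Aromatic: F, W, Y.
Hydroxyl-bearing residues here: none (0).
Aromatic residues here: F11, W29 (2).
(Y belongs to both groups, but none appear in this sequence.) Total = 0 + 2 = 2.

2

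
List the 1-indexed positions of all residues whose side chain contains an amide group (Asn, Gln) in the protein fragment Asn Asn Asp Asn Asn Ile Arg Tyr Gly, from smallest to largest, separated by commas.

1, 2, 4, 5

Matching residues: Asn1, Asn2, Asn4, Asn5.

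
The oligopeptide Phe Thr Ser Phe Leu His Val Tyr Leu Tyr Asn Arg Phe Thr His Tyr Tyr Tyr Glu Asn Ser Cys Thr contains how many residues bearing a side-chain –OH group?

10

The –OH-bearing residues are Ser, Thr (aliphatic alcohols), and Tyr (phenol).
Matching residues: Thr2, Ser3, Tyr8, Tyr10, Thr14, Tyr16, Tyr17, Tyr18, Ser21, Thr23.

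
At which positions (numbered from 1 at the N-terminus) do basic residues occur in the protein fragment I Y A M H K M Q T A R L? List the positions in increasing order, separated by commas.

5, 6, 11

Lysine (K), arginine (R), and histidine (H) have basic, nitrogen-containing side chains.
Matching residues: H5, K6, R11.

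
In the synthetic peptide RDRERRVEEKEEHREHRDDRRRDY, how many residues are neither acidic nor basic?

Acidic: D, E. Basic: K, R, H. All other residues are neither.
Matching residues: V7, Y24.

2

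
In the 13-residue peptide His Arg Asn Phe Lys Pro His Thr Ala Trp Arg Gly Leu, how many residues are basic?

K, R, and H are the three residues with basic side chains (ε-amine, guanidinium, and imidazole respectively).
Matching residues: His1, Arg2, Lys5, His7, Arg11.

5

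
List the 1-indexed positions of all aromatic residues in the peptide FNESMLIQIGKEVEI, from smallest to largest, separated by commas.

F, W, and Y each carry an aromatic ring on the side chain.
Matching residues: F1.

1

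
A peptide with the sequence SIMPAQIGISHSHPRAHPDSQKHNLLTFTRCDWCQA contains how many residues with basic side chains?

7

K, R, and H are the three residues with basic side chains (ε-amine, guanidinium, and imidazole respectively).
Matching residues: H11, H13, R15, H17, K22, H23, R30.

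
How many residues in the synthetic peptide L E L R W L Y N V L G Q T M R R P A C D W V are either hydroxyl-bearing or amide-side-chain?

4

Hydroxyl-bearing: S, T, Y. Amide-side-chain: N, Q.
Hydroxyl-bearing residues here: Y7, T13 (2).
Amide-side-chain residues here: N8, Q12 (2).
The two groups share no amino acid, so total = 2 + 2 = 4.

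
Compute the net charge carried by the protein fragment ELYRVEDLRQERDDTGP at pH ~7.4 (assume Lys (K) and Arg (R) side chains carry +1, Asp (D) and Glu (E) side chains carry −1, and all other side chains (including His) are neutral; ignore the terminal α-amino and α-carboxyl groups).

Positive (K, R): R4, R9, R12 → +3.
Negative (D, E): E1, E6, D7, E11, D13, D14 → −6.
Net charge = (+3) + (−6) = −3.

-3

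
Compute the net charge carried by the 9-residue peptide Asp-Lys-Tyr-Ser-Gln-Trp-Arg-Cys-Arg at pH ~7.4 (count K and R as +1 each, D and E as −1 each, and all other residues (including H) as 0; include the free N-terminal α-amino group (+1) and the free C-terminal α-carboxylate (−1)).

+2

Positive (K, R): Lys2, Arg7, Arg9 → +3.
Negative (D, E): Asp1 → −1.
The N-terminus (+1) and C-terminus (−1) cancel.
Net charge = (+3) + (−1) = +2.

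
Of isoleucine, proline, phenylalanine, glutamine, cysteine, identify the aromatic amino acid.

The aromatic amino acids are Phe (F, benzyl), Trp (W, indole), and Tyr (Y, phenol).
Of the listed options, only phenylalanine belongs to this group.

phenylalanine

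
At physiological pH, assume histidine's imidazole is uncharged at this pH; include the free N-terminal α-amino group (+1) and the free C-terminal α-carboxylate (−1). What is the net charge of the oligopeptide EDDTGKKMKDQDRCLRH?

At pH ~7.4 the Lys and Arg side chains are protonated (+1), the Asp and Glu side chains are deprotonated (−1), and with His taken as neutral all other side chains carry no charge.
Positive (K, R): K6, K7, K9, R13, R16 → +5.
Negative (D, E): E1, D2, D3, D10, D12 → −5.
The N-terminus (+1) and C-terminus (−1) cancel.
Net charge = (+5) + (−5) = 0.

0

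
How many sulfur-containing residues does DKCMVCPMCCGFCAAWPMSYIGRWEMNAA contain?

The sulfur-bearing residues are cysteine (–SH) and methionine (–S–CH₃).
Matching residues: C3, M4, C6, M8, C9, C10, C13, M18, M26.

9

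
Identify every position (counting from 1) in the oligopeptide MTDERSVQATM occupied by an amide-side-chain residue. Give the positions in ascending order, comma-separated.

8

Matching residues: Q8.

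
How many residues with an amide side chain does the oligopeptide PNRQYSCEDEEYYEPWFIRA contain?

2

Only N (asparagine) and Q (glutamine) carry a side-chain carboxamide.
Matching residues: N2, Q4.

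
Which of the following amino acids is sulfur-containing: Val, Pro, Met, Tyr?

The sulfur-bearing residues are cysteine (–SH) and methionine (–S–CH₃).
Of the listed options, only Met belongs to this group.

Met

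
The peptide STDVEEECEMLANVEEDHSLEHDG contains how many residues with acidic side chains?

10

Aspartate (D) and glutamate (E) have carboxylic-acid side chains and are the acidic amino acids.
Matching residues: D3, E5, E6, E7, E9, E15, E16, D17, E21, D23.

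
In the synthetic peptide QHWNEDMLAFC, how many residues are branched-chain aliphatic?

1

Valine (V), leucine (L), and isoleucine (I) are the branched-chain amino acids.
Matching residues: L8.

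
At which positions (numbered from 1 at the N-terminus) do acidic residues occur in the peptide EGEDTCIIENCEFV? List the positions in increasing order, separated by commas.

1, 3, 4, 9, 12

Only D (aspartate) and E (glutamate) carry a side-chain carboxylic acid.
Matching residues: E1, E3, D4, E9, E12.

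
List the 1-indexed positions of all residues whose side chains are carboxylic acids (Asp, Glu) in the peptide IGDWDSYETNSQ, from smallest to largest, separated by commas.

Matching residues: D3, D5, E8.

3, 5, 8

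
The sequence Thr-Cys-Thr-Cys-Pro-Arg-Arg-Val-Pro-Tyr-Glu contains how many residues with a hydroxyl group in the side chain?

3

S, T, and Y are the three residues with a side-chain hydroxyl.
Matching residues: Thr1, Thr3, Tyr10.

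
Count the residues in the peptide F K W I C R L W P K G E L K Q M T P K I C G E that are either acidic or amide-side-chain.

Acidic: D, E. Amide-side-chain: N, Q.
Acidic residues here: E12, E23 (2).
Amide-side-chain residues here: Q15 (1).
The two groups share no amino acid, so total = 2 + 1 = 3.

3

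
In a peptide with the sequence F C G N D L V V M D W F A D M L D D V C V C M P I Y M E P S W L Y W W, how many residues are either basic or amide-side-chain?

1

Basic: H, K, R. Amide-side-chain: N, Q.
Basic residues here: none (0).
Amide-side-chain residues here: N4 (1).
The two groups share no amino acid, so total = 0 + 1 = 1.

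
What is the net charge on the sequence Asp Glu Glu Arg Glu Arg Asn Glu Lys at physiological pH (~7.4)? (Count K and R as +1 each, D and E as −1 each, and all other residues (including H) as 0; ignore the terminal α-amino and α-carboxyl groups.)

-2

Positive (K, R): Arg4, Arg6, Lys9 → +3.
Negative (D, E): Asp1, Glu2, Glu3, Glu5, Glu8 → −5.
Net charge = (+3) + (−5) = −2.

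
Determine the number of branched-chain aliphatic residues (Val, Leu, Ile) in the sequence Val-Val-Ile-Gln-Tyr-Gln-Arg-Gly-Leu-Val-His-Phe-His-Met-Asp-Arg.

Matching residues: Val1, Val2, Ile3, Leu9, Val10.

5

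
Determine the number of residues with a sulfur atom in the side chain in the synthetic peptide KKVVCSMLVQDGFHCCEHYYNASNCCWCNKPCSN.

The sulfur-bearing residues are cysteine (–SH) and methionine (–S–CH₃).
Matching residues: C5, M7, C15, C16, C25, C26, C28, C32.

8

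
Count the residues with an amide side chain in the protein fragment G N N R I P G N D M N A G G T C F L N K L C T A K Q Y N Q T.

Asparagine (N) and glutamine (Q) have uncharged amide side chains.
Matching residues: N2, N3, N8, N11, N19, Q26, N28, Q29.

8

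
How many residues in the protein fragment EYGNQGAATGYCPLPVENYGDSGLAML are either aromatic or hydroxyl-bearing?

5

Aromatic: F, W, Y. Hydroxyl-bearing: S, T, Y.
Aromatic residues here: Y2, Y11, Y19 (3).
Hydroxyl-bearing residues here: Y2, T9, Y11, Y19, S22 (5).
Y is in both groups, so the 3 Y residues must not be double-counted.
Total = 3 + 5 − 3 = 5.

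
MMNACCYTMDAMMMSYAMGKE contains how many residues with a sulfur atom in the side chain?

Cysteine (C, thiol) and methionine (M, thioether) are the two sulfur-containing amino acids.
Matching residues: M1, M2, C5, C6, M9, M12, M13, M14, M18.

9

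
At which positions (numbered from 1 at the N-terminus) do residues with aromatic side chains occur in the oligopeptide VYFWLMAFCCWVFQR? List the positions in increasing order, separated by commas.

2, 3, 4, 8, 11, 13

The aromatic amino acids are Phe (F, benzyl), Trp (W, indole), and Tyr (Y, phenol).
Matching residues: Y2, F3, W4, F8, W11, F13.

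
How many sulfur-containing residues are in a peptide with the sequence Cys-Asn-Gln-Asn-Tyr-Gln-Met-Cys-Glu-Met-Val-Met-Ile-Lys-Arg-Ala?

The sulfur-bearing residues are cysteine (–SH) and methionine (–S–CH₃).
Matching residues: Cys1, Met7, Cys8, Met10, Met12.

5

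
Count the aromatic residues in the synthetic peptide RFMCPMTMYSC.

F, W, and Y each carry an aromatic ring on the side chain.
Matching residues: F2, Y9.

2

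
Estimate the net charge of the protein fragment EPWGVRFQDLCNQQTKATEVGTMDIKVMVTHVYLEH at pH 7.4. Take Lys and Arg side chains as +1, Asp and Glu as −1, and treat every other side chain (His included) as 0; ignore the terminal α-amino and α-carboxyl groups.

Positive (K, R): R6, K16, K26 → +3.
Negative (D, E): E1, D9, E19, D24, E35 → −5.
Net charge = (+3) + (−5) = −2.

-2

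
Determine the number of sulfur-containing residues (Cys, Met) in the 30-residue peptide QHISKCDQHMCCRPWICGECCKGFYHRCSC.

Matching residues: C6, M10, C11, C12, C17, C20, C21, C28, C30.

9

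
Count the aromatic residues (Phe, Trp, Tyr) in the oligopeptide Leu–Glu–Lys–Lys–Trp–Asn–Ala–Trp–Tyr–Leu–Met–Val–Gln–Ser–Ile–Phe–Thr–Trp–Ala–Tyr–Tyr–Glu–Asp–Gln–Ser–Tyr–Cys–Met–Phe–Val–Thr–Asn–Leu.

9

Matching residues: Trp5, Trp8, Tyr9, Phe16, Trp18, Tyr20, Tyr21, Tyr26, Phe29.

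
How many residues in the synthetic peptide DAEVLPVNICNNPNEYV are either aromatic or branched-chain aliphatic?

Aromatic: F, W, Y. Branched-chain aliphatic: I, L, V.
Aromatic residues here: Y16 (1).
Branched-chain aliphatic residues here: V4, L5, V7, I9, V17 (5).
The two groups share no amino acid, so total = 1 + 5 = 6.

6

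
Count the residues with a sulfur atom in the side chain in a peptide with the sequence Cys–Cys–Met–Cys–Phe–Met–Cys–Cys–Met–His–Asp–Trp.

8

Only Cys (C) and Met (M) have a sulfur atom in the side chain.
Matching residues: Cys1, Cys2, Met3, Cys4, Met6, Cys7, Cys8, Met9.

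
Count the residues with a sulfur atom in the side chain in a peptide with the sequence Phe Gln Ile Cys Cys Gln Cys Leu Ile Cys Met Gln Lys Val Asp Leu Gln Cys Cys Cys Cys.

9

Only Cys (C) and Met (M) have a sulfur atom in the side chain.
Matching residues: Cys4, Cys5, Cys7, Cys10, Met11, Cys18, Cys19, Cys20, Cys21.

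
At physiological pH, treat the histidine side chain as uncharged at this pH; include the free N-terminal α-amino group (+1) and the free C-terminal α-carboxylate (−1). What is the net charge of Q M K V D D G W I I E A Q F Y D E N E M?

Near pH 7.4, K and R contribute +1 each, D and E contribute −1 each, and every other side chain (His included, as stated) is uncharged.
Positive (K, R): K3 → +1.
Negative (D, E): D5, D6, E11, D16, E17, E19 → −6.
The N-terminus (+1) and C-terminus (−1) cancel.
Net charge = (+1) + (−6) = −5.

-5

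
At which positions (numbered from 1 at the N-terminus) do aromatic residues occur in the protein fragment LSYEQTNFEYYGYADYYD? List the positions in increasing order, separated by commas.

F, W, and Y each carry an aromatic ring on the side chain.
Matching residues: Y3, F8, Y10, Y11, Y13, Y16, Y17.

3, 8, 10, 11, 13, 16, 17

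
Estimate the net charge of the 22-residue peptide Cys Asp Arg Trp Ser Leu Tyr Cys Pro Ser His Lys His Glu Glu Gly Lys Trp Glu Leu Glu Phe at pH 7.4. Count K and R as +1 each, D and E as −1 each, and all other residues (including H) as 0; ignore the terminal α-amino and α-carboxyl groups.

-2

Positive (K, R): Arg3, Lys12, Lys17 → +3.
Negative (D, E): Asp2, Glu14, Glu15, Glu19, Glu21 → −5.
Net charge = (+3) + (−5) = −2.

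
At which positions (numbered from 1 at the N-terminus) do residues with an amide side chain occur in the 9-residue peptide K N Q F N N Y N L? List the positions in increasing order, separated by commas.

Asparagine (N) and glutamine (Q) have uncharged amide side chains.
Matching residues: N2, Q3, N5, N6, N8.

2, 3, 5, 6, 8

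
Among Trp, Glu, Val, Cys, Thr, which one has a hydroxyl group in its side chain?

The –OH-bearing residues are Ser, Thr (aliphatic alcohols), and Tyr (phenol).
Of the listed options, only Thr belongs to this group.

Thr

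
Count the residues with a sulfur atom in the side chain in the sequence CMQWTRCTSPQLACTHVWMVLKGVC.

Cysteine (C, thiol) and methionine (M, thioether) are the two sulfur-containing amino acids.
Matching residues: C1, M2, C7, C14, M19, C25.

6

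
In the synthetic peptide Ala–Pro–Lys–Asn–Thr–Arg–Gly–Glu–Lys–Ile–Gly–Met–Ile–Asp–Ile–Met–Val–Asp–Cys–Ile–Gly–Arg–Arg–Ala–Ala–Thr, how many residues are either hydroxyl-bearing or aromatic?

2

Hydroxyl-bearing: S, T, Y. Aromatic: F, W, Y.
Hydroxyl-bearing residues here: Thr5, Thr26 (2).
Aromatic residues here: none (0).
(Y belongs to both groups, but none appear in this sequence.) Total = 2 + 0 = 2.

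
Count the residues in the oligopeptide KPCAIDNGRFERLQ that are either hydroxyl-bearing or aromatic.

1

Hydroxyl-bearing: S, T, Y. Aromatic: F, W, Y.
Hydroxyl-bearing residues here: none (0).
Aromatic residues here: F10 (1).
(Y belongs to both groups, but none appear in this sequence.) Total = 0 + 1 = 1.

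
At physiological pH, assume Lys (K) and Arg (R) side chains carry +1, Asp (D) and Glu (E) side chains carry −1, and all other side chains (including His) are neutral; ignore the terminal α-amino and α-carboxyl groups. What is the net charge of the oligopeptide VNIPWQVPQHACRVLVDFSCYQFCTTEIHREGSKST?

Positive (K, R): R13, R30, K34 → +3.
Negative (D, E): D17, E27, E31 → −3.
Net charge = (+3) + (−3) = 0.

0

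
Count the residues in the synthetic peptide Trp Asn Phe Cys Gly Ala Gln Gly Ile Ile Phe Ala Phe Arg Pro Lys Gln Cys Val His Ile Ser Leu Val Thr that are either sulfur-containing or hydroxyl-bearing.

Sulfur-containing: C, M. Hydroxyl-bearing: S, T, Y.
Sulfur-containing residues here: Cys4, Cys18 (2).
Hydroxyl-bearing residues here: Ser22, Thr25 (2).
The two groups share no amino acid, so total = 2 + 2 = 4.

4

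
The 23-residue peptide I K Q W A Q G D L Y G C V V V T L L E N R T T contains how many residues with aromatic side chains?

F, W, and Y each carry an aromatic ring on the side chain.
Matching residues: W4, Y10.

2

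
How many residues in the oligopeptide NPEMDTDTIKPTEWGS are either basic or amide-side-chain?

2

Basic: H, K, R. Amide-side-chain: N, Q.
Basic residues here: K10 (1).
Amide-side-chain residues here: N1 (1).
The two groups share no amino acid, so total = 1 + 1 = 2.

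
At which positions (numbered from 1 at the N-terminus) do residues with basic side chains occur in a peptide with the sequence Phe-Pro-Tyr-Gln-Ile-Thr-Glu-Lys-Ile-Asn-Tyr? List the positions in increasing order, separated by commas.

8

The basic amino acids are Lys (K), Arg (R), and His (H).
Matching residues: Lys8.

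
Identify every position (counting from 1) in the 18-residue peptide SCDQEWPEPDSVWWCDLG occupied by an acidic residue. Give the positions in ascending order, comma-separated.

Aspartate (D) and glutamate (E) have carboxylic-acid side chains and are the acidic amino acids.
Matching residues: D3, E5, E8, D10, D16.

3, 5, 8, 10, 16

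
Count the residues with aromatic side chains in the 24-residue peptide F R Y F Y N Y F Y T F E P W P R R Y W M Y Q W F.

The aromatic amino acids are Phe (F, benzyl), Trp (W, indole), and Tyr (Y, phenol).
Matching residues: F1, Y3, F4, Y5, Y7, F8, Y9, F11, W14, Y18, W19, Y21, W23, F24.

14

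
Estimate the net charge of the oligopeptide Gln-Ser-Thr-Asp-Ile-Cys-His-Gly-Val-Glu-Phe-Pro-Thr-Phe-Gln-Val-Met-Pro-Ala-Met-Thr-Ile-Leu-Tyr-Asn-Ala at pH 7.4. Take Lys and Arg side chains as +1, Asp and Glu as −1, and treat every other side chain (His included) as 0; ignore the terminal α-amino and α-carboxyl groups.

Positive (K, R): none → +0.
Negative (D, E): Asp4, Glu10 → −2.
Net charge = (+0) + (−2) = −2.

-2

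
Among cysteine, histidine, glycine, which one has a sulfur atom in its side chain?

The sulfur-bearing residues are cysteine (–SH) and methionine (–S–CH₃).
Of the listed options, only cysteine belongs to this group.

cysteine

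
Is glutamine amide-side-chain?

The amide-side-chain residues are Asn (N) and Gln (Q).
Glutamine is in this group.

Yes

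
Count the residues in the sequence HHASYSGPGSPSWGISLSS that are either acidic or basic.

Acidic: D, E. Basic: H, K, R.
Acidic residues here: none (0).
Basic residues here: H1, H2 (2).
The two groups share no amino acid, so total = 0 + 2 = 2.

2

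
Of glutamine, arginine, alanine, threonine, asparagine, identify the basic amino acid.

arginine

Lysine (K), arginine (R), and histidine (H) have basic, nitrogen-containing side chains.
Of the listed options, only arginine belongs to this group.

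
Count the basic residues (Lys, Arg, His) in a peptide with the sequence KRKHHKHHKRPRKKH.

Matching residues: K1, R2, K3, H4, H5, K6, H7, H8, K9, R10, R12, K13, K14, H15.

14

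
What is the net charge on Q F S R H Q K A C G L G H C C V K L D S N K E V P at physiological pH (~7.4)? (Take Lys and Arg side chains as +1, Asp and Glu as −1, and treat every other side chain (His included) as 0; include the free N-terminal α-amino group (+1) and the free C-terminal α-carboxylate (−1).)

Positive (K, R): R4, K7, K17, K22 → +4.
Negative (D, E): D19, E23 → −2.
The N-terminus (+1) and C-terminus (−1) cancel.
Net charge = (+4) + (−2) = +2.

+2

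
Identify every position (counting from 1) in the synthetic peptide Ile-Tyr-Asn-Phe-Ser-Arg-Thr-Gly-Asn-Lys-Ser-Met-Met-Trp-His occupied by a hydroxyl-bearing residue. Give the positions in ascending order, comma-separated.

2, 5, 7, 11

S, T, and Y are the three residues with a side-chain hydroxyl.
Matching residues: Tyr2, Ser5, Thr7, Ser11.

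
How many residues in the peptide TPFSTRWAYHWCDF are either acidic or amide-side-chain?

1

Acidic: D, E. Amide-side-chain: N, Q.
Acidic residues here: D13 (1).
Amide-side-chain residues here: none (0).
The two groups share no amino acid, so total = 1 + 0 = 1.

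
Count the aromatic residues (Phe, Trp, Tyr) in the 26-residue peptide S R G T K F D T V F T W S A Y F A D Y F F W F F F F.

13

Matching residues: F6, F10, W12, Y15, F16, Y19, F20, F21, W22, F23, F24, F25, F26.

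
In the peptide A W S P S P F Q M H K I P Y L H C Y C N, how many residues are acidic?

Only D (aspartate) and E (glutamate) carry a side-chain carboxylic acid.
None of the 20 residues belong to this group.

0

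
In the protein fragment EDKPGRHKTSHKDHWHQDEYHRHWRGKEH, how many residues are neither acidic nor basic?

Acidic: D, E. Basic: K, R, H. All other residues are neither.
Matching residues: P4, G5, T9, S10, W15, Q17, Y20, W24, G26.

9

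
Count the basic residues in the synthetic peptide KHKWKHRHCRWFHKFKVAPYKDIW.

12

K, R, and H are the three residues with basic side chains (ε-amine, guanidinium, and imidazole respectively).
Matching residues: K1, H2, K3, K5, H6, R7, H8, R10, H13, K14, K16, K21.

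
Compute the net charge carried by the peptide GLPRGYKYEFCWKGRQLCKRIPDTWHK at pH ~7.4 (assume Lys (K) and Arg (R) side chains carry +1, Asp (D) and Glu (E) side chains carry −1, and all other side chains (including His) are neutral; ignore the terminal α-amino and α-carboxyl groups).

+5

Positive (K, R): R4, K7, K13, R15, K19, R20, K27 → +7.
Negative (D, E): E9, D23 → −2.
Net charge = (+7) + (−2) = +5.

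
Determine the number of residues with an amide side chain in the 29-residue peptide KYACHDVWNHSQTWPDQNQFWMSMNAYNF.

7

The amide-side-chain residues are Asn (N) and Gln (Q).
Matching residues: N9, Q12, Q17, N18, Q19, N25, N28.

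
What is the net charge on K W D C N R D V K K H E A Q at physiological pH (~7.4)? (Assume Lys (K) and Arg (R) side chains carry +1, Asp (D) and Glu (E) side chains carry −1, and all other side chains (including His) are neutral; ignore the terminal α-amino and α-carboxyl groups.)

+1

Positive (K, R): K1, R6, K9, K10 → +4.
Negative (D, E): D3, D7, E12 → −3.
Net charge = (+4) + (−3) = +1.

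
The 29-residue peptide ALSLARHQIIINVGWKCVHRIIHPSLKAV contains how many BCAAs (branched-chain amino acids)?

The BCAAs are Val, Leu, and Ile — aliphatic side chains with a branch point.
Matching residues: L2, L4, I9, I10, I11, V13, V18, I21, I22, L26, V29.

11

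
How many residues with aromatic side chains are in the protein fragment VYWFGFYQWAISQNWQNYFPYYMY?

12

F, W, and Y each carry an aromatic ring on the side chain.
Matching residues: Y2, W3, F4, F6, Y7, W9, W15, Y18, F19, Y21, Y22, Y24.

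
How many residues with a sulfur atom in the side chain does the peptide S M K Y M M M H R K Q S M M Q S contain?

Cysteine (C, thiol) and methionine (M, thioether) are the two sulfur-containing amino acids.
Matching residues: M2, M5, M6, M7, M13, M14.

6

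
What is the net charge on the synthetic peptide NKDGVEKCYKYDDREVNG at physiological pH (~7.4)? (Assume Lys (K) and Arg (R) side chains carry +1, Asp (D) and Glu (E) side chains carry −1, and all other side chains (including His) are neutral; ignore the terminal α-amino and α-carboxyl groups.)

Positive (K, R): K2, K7, K10, R14 → +4.
Negative (D, E): D3, E6, D12, D13, E15 → −5.
Net charge = (+4) + (−5) = −1.

-1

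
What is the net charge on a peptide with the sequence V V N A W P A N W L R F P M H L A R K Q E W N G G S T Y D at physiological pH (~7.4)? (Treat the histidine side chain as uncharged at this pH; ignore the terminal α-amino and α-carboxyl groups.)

The side chains ionized at physiological pH are Lys/Arg (+1) and Asp/Glu (−1); with His treated as neutral, nothing else contributes.
Positive (K, R): R11, R18, K19 → +3.
Negative (D, E): E21, D29 → −2.
Net charge = (+3) + (−2) = +1.

+1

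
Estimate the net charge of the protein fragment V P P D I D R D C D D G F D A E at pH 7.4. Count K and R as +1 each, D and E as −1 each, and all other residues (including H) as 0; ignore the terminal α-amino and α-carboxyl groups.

Positive (K, R): R7 → +1.
Negative (D, E): D4, D6, D8, D10, D11, D14, E16 → −7.
Net charge = (+1) + (−7) = −6.

-6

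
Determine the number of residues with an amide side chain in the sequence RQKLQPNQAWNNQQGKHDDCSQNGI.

10

Asparagine (N) and glutamine (Q) have uncharged amide side chains.
Matching residues: Q2, Q5, N7, Q8, N11, N12, Q13, Q14, Q22, N23.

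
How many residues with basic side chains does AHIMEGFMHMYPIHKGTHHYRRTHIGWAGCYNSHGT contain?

10

Lysine (K), arginine (R), and histidine (H) have basic, nitrogen-containing side chains.
Matching residues: H2, H9, H14, K15, H18, H19, R21, R22, H24, H34.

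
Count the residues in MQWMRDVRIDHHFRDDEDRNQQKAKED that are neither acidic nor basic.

Acidic: D, E. Basic: K, R, H. All other residues are neither.
Matching residues: M1, Q2, W3, M4, V7, I9, F13, N20, Q21, Q22, A24.

11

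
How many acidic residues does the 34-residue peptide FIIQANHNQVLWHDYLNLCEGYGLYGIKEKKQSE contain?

The acidic residues are Asp (D) and Glu (E), whose side chains end in a carboxylate group.
Matching residues: D14, E20, E29, E34.

4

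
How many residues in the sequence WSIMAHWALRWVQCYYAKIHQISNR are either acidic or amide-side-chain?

3

Acidic: D, E. Amide-side-chain: N, Q.
Acidic residues here: none (0).
Amide-side-chain residues here: Q13, Q21, N24 (3).
The two groups share no amino acid, so total = 0 + 3 = 3.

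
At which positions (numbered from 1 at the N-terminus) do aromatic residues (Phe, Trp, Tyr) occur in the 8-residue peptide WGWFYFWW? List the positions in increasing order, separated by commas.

1, 3, 4, 5, 6, 7, 8

Matching residues: W1, W3, F4, Y5, F6, W7, W8.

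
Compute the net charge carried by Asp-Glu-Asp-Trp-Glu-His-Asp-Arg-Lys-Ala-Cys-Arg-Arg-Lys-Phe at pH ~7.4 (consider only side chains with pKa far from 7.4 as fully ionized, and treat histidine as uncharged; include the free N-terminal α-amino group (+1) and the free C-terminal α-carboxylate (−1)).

0

Near pH 7.4, K and R contribute +1 each, D and E contribute −1 each, and every other side chain (His included, as stated) is uncharged.
Positive (K, R): Arg8, Lys9, Arg12, Arg13, Lys14 → +5.
Negative (D, E): Asp1, Glu2, Asp3, Glu5, Asp7 → −5.
The N-terminus (+1) and C-terminus (−1) cancel.
Net charge = (+5) + (−5) = 0.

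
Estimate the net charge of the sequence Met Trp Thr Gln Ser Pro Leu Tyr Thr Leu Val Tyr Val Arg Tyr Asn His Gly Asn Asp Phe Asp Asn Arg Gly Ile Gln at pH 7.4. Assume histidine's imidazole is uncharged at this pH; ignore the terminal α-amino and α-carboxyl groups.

Near pH 7.4, K and R contribute +1 each, D and E contribute −1 each, and every other side chain (His included, as stated) is uncharged.
Positive (K, R): Arg14, Arg24 → +2.
Negative (D, E): Asp20, Asp22 → −2.
Net charge = (+2) + (−2) = 0.

0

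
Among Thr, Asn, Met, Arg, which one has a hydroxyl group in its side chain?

Thr

The –OH-bearing residues are Ser, Thr (aliphatic alcohols), and Tyr (phenol).
Of the listed options, only Thr belongs to this group.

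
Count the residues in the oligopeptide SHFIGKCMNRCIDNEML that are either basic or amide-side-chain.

Basic: H, K, R. Amide-side-chain: N, Q.
Basic residues here: H2, K6, R10 (3).
Amide-side-chain residues here: N9, N14 (2).
The two groups share no amino acid, so total = 3 + 2 = 5.

5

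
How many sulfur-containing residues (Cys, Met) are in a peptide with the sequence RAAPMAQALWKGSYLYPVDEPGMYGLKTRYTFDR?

Matching residues: M5, M23.

2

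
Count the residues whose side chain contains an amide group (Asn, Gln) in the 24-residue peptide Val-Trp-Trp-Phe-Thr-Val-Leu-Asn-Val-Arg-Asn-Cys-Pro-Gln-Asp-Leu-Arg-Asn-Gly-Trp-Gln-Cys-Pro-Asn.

6

Matching residues: Asn8, Asn11, Gln14, Asn18, Gln21, Asn24.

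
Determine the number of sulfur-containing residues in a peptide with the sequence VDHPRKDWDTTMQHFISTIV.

1

Only Cys (C) and Met (M) have a sulfur atom in the side chain.
Matching residues: M12.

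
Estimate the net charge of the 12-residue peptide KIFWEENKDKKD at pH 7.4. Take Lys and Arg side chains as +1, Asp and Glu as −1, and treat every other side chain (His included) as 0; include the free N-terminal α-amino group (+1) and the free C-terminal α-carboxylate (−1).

0

Positive (K, R): K1, K8, K10, K11 → +4.
Negative (D, E): E5, E6, D9, D12 → −4.
The N-terminus (+1) and C-terminus (−1) cancel.
Net charge = (+4) + (−4) = 0.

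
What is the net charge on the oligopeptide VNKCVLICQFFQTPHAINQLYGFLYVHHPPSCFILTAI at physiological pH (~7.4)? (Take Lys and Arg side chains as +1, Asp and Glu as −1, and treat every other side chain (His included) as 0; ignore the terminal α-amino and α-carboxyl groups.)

+1

Positive (K, R): K3 → +1.
Negative (D, E): none → −0.
Net charge = (+1) + (−0) = +1.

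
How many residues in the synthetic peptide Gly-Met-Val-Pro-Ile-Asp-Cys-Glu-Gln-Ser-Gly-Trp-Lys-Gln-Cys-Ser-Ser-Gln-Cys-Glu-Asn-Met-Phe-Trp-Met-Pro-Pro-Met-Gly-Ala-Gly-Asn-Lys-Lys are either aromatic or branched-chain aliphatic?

5

Aromatic: F, W, Y. Branched-chain aliphatic: I, L, V.
Aromatic residues here: Trp12, Phe23, Trp24 (3).
Branched-chain aliphatic residues here: Val3, Ile5 (2).
The two groups share no amino acid, so total = 3 + 2 = 5.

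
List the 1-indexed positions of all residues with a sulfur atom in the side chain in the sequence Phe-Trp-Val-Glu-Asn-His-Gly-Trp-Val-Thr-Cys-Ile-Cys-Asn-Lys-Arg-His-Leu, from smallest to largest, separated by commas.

The sulfur-bearing residues are cysteine (–SH) and methionine (–S–CH₃).
Matching residues: Cys11, Cys13.

11, 13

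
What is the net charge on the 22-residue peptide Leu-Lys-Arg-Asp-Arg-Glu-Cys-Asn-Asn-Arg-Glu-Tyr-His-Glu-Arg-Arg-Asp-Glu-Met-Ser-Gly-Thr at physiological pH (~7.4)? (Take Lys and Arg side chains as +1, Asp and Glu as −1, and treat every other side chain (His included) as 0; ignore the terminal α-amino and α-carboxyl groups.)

Positive (K, R): Lys2, Arg3, Arg5, Arg10, Arg15, Arg16 → +6.
Negative (D, E): Asp4, Glu6, Glu11, Glu14, Asp17, Glu18 → −6.
Net charge = (+6) + (−6) = 0.

0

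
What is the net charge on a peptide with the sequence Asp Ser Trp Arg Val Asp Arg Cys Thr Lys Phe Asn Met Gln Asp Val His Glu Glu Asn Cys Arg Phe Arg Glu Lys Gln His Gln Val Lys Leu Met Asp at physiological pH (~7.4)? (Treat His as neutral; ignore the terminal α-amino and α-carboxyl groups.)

0

The side chains ionized at physiological pH are Lys/Arg (+1) and Asp/Glu (−1); with His treated as neutral, nothing else contributes.
Positive (K, R): Arg4, Arg7, Lys10, Arg22, Arg24, Lys26, Lys31 → +7.
Negative (D, E): Asp1, Asp6, Asp15, Glu18, Glu19, Glu25, Asp34 → −7.
Net charge = (+7) + (−7) = 0.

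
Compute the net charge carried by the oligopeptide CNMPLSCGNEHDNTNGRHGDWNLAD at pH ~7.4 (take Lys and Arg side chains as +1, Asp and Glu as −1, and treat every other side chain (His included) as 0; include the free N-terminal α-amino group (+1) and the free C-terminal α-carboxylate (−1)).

-3

Positive (K, R): R17 → +1.
Negative (D, E): E10, D12, D20, D25 → −4.
The N-terminus (+1) and C-terminus (−1) cancel.
Net charge = (+1) + (−4) = −3.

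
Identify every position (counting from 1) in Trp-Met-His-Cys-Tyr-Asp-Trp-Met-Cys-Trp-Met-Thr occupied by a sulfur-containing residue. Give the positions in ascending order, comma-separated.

The sulfur-bearing residues are cysteine (–SH) and methionine (–S–CH₃).
Matching residues: Met2, Cys4, Met8, Cys9, Met11.

2, 4, 8, 9, 11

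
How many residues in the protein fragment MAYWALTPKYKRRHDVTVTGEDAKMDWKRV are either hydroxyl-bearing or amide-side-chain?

5

Hydroxyl-bearing: S, T, Y. Amide-side-chain: N, Q.
Hydroxyl-bearing residues here: Y3, T7, Y10, T17, T19 (5).
Amide-side-chain residues here: none (0).
The two groups share no amino acid, so total = 5 + 0 = 5.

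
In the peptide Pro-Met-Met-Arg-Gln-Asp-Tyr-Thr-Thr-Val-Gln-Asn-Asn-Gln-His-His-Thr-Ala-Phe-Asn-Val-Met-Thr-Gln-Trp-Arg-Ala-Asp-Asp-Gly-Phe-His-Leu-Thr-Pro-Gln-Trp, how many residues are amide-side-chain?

Asparagine (N) and glutamine (Q) have uncharged amide side chains.
Matching residues: Gln5, Gln11, Asn12, Asn13, Gln14, Asn20, Gln24, Gln36.

8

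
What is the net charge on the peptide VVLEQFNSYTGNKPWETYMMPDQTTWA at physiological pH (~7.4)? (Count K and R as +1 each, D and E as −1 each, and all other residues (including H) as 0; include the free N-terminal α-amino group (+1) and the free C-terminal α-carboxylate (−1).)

Positive (K, R): K13 → +1.
Negative (D, E): E4, E16, D22 → −3.
The N-terminus (+1) and C-terminus (−1) cancel.
Net charge = (+1) + (−3) = −2.

-2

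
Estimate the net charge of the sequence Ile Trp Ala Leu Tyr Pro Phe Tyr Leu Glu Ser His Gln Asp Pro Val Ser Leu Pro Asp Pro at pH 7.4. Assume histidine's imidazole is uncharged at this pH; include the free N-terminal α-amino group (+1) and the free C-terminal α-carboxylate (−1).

The side chains ionized at physiological pH are Lys/Arg (+1) and Asp/Glu (−1); with His treated as neutral, nothing else contributes.
Positive (K, R): none → +0.
Negative (D, E): Glu10, Asp14, Asp20 → −3.
The N-terminus (+1) and C-terminus (−1) cancel.
Net charge = (+0) + (−3) = −3.

-3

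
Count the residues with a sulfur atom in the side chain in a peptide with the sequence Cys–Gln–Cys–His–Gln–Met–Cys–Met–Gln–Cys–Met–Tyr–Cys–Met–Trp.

9

The sulfur-bearing residues are cysteine (–SH) and methionine (–S–CH₃).
Matching residues: Cys1, Cys3, Met6, Cys7, Met8, Cys10, Met11, Cys13, Met14.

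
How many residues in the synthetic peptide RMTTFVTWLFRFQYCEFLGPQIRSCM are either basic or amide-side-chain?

Basic: H, K, R. Amide-side-chain: N, Q.
Basic residues here: R1, R11, R23 (3).
Amide-side-chain residues here: Q13, Q21 (2).
The two groups share no amino acid, so total = 3 + 2 = 5.

5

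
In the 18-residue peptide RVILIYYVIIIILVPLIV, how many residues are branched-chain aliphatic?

Valine (V), leucine (L), and isoleucine (I) are the branched-chain amino acids.
Matching residues: V2, I3, L4, I5, V8, I9, I10, I11, I12, L13, V14, L16, I17, V18.

14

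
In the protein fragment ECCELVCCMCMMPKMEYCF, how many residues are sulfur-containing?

10

Only Cys (C) and Met (M) have a sulfur atom in the side chain.
Matching residues: C2, C3, C7, C8, M9, C10, M11, M12, M15, C18.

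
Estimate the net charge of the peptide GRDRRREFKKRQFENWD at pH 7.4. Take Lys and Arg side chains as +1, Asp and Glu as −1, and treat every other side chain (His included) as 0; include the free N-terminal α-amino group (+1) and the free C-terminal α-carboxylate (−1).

Positive (K, R): R2, R4, R5, R6, K9, K10, R11 → +7.
Negative (D, E): D3, E7, E14, D17 → −4.
The N-terminus (+1) and C-terminus (−1) cancel.
Net charge = (+7) + (−4) = +3.

+3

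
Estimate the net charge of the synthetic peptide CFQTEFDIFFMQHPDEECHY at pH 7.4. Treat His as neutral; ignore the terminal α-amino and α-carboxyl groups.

-5

The side chains ionized at physiological pH are Lys/Arg (+1) and Asp/Glu (−1); with His treated as neutral, nothing else contributes.
Positive (K, R): none → +0.
Negative (D, E): E5, D7, D15, E16, E17 → −5.
Net charge = (+0) + (−5) = −5.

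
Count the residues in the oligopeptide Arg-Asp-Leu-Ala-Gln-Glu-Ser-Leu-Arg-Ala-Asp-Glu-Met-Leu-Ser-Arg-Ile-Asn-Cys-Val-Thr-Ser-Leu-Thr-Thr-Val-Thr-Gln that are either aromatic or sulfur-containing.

Aromatic: F, W, Y. Sulfur-containing: C, M.
Aromatic residues here: none (0).
Sulfur-containing residues here: Met13, Cys19 (2).
The two groups share no amino acid, so total = 0 + 2 = 2.

2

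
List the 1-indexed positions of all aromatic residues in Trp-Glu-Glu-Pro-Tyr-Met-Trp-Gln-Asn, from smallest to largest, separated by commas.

Phenylalanine (F), tryptophan (W), and tyrosine (Y) have aromatic ring side chains.
Matching residues: Trp1, Tyr5, Trp7.

1, 5, 7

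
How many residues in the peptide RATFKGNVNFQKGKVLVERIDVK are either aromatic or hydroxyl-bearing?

3

Aromatic: F, W, Y. Hydroxyl-bearing: S, T, Y.
Aromatic residues here: F4, F10 (2).
Hydroxyl-bearing residues here: T3 (1).
(Y belongs to both groups, but none appear in this sequence.) Total = 2 + 1 = 3.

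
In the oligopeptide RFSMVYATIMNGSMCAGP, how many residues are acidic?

Aspartate (D) and glutamate (E) have carboxylic-acid side chains and are the acidic amino acids.
None of the 18 residues belong to this group.

0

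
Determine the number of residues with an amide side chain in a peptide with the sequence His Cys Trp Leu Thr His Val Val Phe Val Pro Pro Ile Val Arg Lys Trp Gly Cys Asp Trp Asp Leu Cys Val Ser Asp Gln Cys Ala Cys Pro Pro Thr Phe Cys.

1

Asparagine (N) and glutamine (Q) have uncharged amide side chains.
Matching residues: Gln28.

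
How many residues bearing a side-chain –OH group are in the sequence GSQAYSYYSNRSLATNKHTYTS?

12

The –OH-bearing residues are Ser, Thr (aliphatic alcohols), and Tyr (phenol).
Matching residues: S2, Y5, S6, Y7, Y8, S9, S12, T15, T19, Y20, T21, S22.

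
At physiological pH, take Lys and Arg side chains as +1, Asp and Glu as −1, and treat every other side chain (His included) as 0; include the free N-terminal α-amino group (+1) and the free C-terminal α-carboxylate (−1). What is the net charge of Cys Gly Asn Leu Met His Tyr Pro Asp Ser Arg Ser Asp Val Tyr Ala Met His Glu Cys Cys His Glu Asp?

-4

Positive (K, R): Arg11 → +1.
Negative (D, E): Asp9, Asp13, Glu19, Glu23, Asp24 → −5.
The N-terminus (+1) and C-terminus (−1) cancel.
Net charge = (+1) + (−5) = −4.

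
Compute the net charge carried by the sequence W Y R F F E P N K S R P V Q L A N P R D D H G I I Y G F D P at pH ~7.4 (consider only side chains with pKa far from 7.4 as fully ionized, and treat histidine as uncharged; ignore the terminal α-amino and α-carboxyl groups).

0

At pH ~7.4 the Lys and Arg side chains are protonated (+1), the Asp and Glu side chains are deprotonated (−1), and with His taken as neutral all other side chains carry no charge.
Positive (K, R): R3, K9, R11, R19 → +4.
Negative (D, E): E6, D20, D21, D29 → −4.
Net charge = (+4) + (−4) = 0.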